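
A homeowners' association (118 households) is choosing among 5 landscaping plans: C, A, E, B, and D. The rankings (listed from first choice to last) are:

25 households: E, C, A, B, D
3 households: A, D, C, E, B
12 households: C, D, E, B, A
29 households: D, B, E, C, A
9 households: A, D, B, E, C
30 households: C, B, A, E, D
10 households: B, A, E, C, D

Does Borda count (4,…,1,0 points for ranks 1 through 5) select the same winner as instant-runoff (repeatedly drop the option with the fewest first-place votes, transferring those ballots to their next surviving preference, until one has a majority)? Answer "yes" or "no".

Borda — scores: C 288, A 188, E 244, B 272, D 188. Winner: C.
Instant-runoff — R1 C 42, A 12, E 25, B 10, D 29 (B out); R2 C 42, A 22, E 25, D 29 (A out); R3 C 42, E 35, D 41 (E out); R4 C 77, D 41 (C winner). Winner: C.
The two methods agree.

yes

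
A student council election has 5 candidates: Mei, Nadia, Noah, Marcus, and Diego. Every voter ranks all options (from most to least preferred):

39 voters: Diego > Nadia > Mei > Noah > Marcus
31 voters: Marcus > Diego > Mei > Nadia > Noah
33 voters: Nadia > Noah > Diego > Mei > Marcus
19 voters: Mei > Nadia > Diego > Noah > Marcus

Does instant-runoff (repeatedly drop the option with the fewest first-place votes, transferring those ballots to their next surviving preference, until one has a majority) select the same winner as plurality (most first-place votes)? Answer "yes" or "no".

Instant-runoff — R1 Mei 19, Nadia 33, Noah 0, Marcus 31, Diego 39 (Noah out); R2 Mei 19, Nadia 33, Marcus 31, Diego 39 (Mei out); R3 Nadia 52, Marcus 31, Diego 39 (Marcus out); R4 Nadia 52, Diego 70 (Diego winner). Winner: Diego.
Plurality — first-place votes: Mei 19, Nadia 33, Noah 0, Marcus 31, Diego 39. Winner: Diego.
The two methods agree.

yes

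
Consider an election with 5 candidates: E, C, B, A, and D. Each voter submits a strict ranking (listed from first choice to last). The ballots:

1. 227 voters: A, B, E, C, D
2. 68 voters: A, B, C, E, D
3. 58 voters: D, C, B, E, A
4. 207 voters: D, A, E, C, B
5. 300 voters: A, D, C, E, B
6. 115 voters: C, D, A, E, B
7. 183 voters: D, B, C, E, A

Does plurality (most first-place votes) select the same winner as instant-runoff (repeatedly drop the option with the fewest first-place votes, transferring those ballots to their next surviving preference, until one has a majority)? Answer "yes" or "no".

yes

Plurality — first-place votes: E 0, C 115, B 0, A 595, D 448. Winner: A.
Instant-runoff — R1 E 0, C 115, B 0, A 595, D 448 (A winner). Winner: A.
The two methods agree.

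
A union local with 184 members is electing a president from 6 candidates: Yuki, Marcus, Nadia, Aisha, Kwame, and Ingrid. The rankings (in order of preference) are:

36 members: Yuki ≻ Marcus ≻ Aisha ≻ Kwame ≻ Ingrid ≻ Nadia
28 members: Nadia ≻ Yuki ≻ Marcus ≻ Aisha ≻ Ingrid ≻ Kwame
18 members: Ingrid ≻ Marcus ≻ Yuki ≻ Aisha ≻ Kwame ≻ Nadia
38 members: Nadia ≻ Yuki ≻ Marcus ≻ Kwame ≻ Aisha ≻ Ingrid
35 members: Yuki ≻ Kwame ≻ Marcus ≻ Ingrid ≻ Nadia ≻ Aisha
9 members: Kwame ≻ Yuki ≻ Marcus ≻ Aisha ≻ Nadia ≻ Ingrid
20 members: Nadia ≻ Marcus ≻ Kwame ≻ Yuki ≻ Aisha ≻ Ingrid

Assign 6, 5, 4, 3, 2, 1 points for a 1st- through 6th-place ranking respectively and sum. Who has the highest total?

Yuki: 36·6 + 28·5 + 18·4 + 38·5 + 35·6 + 9·5 + 20·3 = 933
Marcus: 36·5 + 28·4 + 18·5 + 38·4 + 35·4 + 9·4 + 20·5 = 810
Nadia: 36·1 + 28·6 + 18·1 + 38·6 + 35·2 + 9·2 + 20·6 = 658
Aisha: 36·4 + 28·3 + 18·3 + 38·2 + 35·1 + 9·3 + 20·2 = 460
Kwame: 36·3 + 28·1 + 18·2 + 38·3 + 35·5 + 9·6 + 20·4 = 595
Ingrid: 36·2 + 28·2 + 18·6 + 38·1 + 35·3 + 9·1 + 20·1 = 408
Yuki has the highest Borda score (933).

Yuki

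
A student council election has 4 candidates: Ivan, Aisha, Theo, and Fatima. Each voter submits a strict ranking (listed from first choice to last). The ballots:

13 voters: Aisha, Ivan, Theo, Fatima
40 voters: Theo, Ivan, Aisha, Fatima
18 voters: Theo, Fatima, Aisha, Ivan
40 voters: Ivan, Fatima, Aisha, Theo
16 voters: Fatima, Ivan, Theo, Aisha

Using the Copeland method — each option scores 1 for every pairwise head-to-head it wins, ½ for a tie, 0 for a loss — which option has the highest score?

Ivan: beats Aisha, Theo, and Fatima → score 3.
Aisha: loses to Ivan, Theo, and Fatima → score 0.
Theo: beats Aisha and Fatima; loses to Ivan → score 2.
Fatima: beats Aisha; loses to Ivan and Theo → score 1.
Ivan has the best pairwise record.

Ivan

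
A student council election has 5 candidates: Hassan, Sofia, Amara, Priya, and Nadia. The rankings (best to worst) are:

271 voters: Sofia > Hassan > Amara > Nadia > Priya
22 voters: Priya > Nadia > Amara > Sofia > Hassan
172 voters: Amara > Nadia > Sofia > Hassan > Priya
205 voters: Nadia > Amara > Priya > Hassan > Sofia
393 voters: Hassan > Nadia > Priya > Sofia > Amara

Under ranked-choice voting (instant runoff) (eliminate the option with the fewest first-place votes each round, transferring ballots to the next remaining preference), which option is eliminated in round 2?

Amara

Round 1: Hassan 393, Sofia 271, Amara 172, Priya 22, Nadia 205. Eliminate Priya.
Round 2: Hassan 393, Sofia 271, Amara 172, Nadia 227. Eliminate Amara.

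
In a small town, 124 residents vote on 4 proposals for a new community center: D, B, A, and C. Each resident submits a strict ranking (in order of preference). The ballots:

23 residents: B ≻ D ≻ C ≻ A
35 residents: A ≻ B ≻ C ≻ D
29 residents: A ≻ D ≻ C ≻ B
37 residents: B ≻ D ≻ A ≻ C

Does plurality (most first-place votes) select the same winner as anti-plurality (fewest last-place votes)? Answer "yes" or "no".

Plurality — first-place votes: D 0, B 60, A 64, C 0. Winner: A.
Anti-plurality — last-place votes: D 35, B 29, A 23, C 37. Winner: A.
The two methods agree.

yes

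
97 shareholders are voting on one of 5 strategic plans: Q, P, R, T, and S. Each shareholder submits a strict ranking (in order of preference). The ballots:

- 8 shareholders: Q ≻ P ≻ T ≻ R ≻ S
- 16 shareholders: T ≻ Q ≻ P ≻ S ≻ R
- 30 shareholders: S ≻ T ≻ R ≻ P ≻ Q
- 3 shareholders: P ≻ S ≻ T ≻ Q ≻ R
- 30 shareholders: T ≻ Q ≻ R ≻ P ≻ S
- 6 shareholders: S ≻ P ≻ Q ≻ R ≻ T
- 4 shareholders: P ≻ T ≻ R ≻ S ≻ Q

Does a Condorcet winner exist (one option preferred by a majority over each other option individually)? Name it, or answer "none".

T vs Q: 83–14 for T.
T vs P: 76–21 for T.
T vs R: 91–6 for T.
T vs S: 58–39 for T.
T beats every other option head-to-head.

T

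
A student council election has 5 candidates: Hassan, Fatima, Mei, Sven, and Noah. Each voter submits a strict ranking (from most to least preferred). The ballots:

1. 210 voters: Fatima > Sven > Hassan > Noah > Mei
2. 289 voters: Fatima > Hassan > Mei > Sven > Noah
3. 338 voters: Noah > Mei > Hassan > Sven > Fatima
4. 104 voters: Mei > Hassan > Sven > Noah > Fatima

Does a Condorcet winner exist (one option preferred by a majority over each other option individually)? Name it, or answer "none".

Fatima

Fatima vs Hassan: 499–442 for Fatima.
Fatima vs Mei: 499–442 for Fatima.
Fatima vs Sven: 499–442 for Fatima.
Fatima vs Noah: 499–442 for Fatima.
Fatima beats every other option head-to-head.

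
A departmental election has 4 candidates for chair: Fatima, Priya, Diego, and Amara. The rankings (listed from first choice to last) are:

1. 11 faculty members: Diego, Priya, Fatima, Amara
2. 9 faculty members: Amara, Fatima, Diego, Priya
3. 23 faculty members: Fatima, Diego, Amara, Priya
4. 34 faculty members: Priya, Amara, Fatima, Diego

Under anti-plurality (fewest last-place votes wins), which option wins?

Last-place votes: Fatima 0, Priya 32, Diego 34, Amara 11.
Fatima is ranked last by the fewest voters, so Fatima wins.

Fatima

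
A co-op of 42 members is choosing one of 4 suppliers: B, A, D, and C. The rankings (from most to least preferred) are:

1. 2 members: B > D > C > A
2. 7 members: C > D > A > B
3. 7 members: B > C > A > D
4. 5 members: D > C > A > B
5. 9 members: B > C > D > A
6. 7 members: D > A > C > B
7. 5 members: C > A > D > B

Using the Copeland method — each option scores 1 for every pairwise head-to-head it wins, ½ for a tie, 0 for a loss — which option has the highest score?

B: loses to A, D, and C → score 0.
A: beats B; loses to D and C → score 1.
D: beats B and A; loses to C → score 2.
C: beats B, A, and D → score 3.
C has the best pairwise record.

C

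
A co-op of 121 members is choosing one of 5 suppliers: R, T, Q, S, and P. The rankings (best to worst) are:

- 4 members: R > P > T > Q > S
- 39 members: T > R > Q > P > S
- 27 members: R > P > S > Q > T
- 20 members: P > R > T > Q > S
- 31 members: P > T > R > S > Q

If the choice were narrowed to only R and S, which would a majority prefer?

R

Voters preferring R to S: 121; preferring S to R: 0.
R wins the head-to-head.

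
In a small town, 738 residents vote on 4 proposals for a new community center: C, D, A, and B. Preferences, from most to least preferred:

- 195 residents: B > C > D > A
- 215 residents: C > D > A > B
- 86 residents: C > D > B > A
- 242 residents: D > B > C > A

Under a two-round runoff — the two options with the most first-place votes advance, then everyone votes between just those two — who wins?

C

Round 1 first-place votes: C 301, D 242, A 0, B 195.
C and D advance.
Runoff: C is preferred to D by 496 voters; D by 242.
C wins the runoff.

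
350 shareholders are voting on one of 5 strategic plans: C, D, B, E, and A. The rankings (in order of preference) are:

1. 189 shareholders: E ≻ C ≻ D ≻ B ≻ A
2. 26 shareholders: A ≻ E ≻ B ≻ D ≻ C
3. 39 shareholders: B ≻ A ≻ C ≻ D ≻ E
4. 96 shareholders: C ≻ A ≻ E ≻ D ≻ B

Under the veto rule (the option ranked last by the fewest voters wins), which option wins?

Last-place votes: C 26, D 0, B 96, E 39, A 189.
D is ranked last by the fewest voters, so D wins.

D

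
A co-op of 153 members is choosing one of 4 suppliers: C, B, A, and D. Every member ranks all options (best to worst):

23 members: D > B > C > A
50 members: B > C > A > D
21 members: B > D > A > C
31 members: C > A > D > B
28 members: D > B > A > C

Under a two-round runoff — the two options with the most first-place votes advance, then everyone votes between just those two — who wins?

D

Round 1 first-place votes: C 31, B 71, A 0, D 51.
B and D advance.
Runoff: B is preferred to D by 71 voters; D by 82.
D wins the runoff.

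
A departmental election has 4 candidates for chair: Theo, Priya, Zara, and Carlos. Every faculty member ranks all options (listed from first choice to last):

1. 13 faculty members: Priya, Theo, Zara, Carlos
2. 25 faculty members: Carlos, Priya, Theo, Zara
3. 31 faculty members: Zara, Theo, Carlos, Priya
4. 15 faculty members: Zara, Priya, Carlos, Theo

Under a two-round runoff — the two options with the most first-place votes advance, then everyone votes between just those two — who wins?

Round 1 first-place votes: Theo 0, Priya 13, Zara 46, Carlos 25.
Zara and Carlos advance.
Runoff: Zara is preferred to Carlos by 59 voters; Carlos by 25.
Zara wins the runoff.

Zara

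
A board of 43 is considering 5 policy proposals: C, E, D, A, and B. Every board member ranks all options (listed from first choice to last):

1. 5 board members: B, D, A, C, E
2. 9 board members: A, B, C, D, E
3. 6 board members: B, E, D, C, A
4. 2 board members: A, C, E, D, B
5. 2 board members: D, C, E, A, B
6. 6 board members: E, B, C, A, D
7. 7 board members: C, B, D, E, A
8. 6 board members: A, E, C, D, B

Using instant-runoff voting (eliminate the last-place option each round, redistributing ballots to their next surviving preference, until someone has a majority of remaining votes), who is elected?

Round 1: C 7, E 6, D 2, A 17, B 11. Eliminate D.
Round 2: C 9, E 6, A 17, B 11. Eliminate E.
Round 3: C 9, A 17, B 17. Eliminate C.
Round 4: A 19, B 24. B has a majority.

B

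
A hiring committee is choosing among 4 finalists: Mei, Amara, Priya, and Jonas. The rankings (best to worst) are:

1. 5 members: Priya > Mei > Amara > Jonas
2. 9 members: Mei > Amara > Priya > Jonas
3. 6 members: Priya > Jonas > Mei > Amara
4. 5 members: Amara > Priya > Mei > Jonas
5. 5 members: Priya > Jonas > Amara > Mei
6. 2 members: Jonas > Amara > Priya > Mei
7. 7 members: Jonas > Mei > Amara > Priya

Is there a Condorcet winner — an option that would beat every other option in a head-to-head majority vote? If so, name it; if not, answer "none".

Checking pairwise contests:
Priya beats Mei 23–16.
Mei beats Amara 27–12.
Amara beats Priya 23–16.
Priya beats Jonas 30–9.
Every option loses at least one head-to-head, so there is no Condorcet winner.

none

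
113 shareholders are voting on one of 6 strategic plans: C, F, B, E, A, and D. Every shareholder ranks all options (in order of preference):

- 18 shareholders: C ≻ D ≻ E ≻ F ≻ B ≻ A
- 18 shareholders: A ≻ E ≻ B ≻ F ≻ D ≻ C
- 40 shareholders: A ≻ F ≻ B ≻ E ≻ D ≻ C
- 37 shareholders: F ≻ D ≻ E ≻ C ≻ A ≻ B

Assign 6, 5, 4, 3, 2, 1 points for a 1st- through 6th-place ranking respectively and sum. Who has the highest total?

C: 18·6 + 18·1 + 40·1 + 37·3 = 277
F: 18·3 + 18·3 + 40·5 + 37·6 = 530
B: 18·2 + 18·4 + 40·4 + 37·1 = 305
E: 18·4 + 18·5 + 40·3 + 37·4 = 430
A: 18·1 + 18·6 + 40·6 + 37·2 = 440
D: 18·5 + 18·2 + 40·2 + 37·5 = 391
F has the highest Borda score (530).

F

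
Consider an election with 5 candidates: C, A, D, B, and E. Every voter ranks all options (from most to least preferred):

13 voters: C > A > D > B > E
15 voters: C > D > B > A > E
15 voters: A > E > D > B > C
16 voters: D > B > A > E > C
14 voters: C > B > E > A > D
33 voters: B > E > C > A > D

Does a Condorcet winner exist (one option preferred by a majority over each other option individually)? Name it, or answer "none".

none

Checking pairwise contests:
B beats C 64–42.
C beats A 75–31.
C beats D 75–31.
D beats B 59–47.
A beats E 59–47.
Every option loses at least one head-to-head, so there is no Condorcet winner.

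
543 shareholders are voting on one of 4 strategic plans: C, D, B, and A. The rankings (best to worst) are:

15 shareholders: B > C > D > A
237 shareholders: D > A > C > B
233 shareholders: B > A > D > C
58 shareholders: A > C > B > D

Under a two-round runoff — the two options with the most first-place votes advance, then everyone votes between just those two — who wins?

B

Round 1 first-place votes: C 0, D 237, B 248, A 58.
B and D advance.
Runoff: B is preferred to D by 306 voters; D by 237.
B wins the runoff.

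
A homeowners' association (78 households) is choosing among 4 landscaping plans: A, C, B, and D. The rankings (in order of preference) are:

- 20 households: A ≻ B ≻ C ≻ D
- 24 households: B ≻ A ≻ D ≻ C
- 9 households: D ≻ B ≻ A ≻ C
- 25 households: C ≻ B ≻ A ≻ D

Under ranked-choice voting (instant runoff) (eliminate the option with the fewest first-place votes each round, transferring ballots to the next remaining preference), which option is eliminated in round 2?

A

Round 1: A 20, C 25, B 24, D 9. Eliminate D.
Round 2: A 20, C 25, B 33. Eliminate A.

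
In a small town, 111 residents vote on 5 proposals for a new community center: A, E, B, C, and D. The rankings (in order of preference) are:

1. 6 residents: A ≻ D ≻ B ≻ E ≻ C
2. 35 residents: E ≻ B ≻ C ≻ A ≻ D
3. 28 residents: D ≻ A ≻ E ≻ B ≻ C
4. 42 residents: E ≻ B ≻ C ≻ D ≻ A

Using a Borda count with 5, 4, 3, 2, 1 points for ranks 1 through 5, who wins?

E

A: 6·5 + 35·2 + 28·4 + 42·1 = 254
E: 6·2 + 35·5 + 28·3 + 42·5 = 481
B: 6·3 + 35·4 + 28·2 + 42·4 = 382
C: 6·1 + 35·3 + 28·1 + 42·3 = 265
D: 6·4 + 35·1 + 28·5 + 42·2 = 283
E has the highest Borda score (481).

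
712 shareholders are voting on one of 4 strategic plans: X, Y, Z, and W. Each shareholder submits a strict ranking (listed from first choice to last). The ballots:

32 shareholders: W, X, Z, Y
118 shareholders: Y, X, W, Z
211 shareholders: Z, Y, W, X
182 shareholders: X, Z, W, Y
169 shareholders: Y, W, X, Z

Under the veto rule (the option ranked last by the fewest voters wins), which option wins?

W

Last-place votes: X 211, Y 214, Z 287, W 0.
W is ranked last by the fewest voters, so W wins.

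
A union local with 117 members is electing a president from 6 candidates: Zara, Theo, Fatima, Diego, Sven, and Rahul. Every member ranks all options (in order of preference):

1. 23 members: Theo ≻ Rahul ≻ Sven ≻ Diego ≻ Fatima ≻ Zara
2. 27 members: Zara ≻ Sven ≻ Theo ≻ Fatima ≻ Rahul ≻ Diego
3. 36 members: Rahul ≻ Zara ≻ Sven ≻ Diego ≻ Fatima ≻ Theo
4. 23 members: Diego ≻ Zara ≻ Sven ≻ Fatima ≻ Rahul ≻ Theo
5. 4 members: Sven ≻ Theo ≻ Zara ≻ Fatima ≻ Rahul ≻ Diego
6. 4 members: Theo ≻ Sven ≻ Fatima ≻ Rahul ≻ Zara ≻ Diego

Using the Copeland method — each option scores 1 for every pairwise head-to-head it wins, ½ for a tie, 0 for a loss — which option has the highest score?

Rahul

Zara: beats Theo, Fatima, Diego, and Sven; loses to Rahul → score 4.
Theo: loses to Zara, Fatima, Diego, Sven, and Rahul → score 0.
Fatima: beats Theo; loses to Zara, Diego, Sven, and Rahul → score 1.
Diego: beats Theo and Fatima; loses to Zara, Sven, and Rahul → score 2.
Sven: beats Theo, Fatima, and Diego; loses to Zara and Rahul → score 3.
Rahul: beats Zara, Theo, Fatima, Diego, and Sven → score 5.
Rahul has the best pairwise record.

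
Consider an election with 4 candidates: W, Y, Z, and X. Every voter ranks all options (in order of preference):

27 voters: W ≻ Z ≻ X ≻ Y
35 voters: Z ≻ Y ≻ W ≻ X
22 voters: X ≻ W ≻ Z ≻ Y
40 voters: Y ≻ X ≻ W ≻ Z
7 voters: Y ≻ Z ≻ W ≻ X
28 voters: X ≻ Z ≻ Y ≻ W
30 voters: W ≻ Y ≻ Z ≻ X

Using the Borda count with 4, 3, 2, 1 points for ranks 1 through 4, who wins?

W: 27·4 + 35·2 + 22·3 + 40·2 + 7·2 + 28·1 + 30·4 = 486
Y: 27·1 + 35·3 + 22·1 + 40·4 + 7·4 + 28·2 + 30·3 = 488
Z: 27·3 + 35·4 + 22·2 + 40·1 + 7·3 + 28·3 + 30·2 = 470
X: 27·2 + 35·1 + 22·4 + 40·3 + 7·1 + 28·4 + 30·1 = 446
Y has the highest Borda score (488).

Y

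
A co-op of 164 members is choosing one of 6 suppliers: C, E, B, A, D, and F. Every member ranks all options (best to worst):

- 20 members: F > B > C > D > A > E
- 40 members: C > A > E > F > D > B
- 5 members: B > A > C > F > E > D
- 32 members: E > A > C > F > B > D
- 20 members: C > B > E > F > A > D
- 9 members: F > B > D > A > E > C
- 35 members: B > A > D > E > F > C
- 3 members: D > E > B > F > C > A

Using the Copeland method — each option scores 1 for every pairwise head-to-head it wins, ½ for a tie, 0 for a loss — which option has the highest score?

C

C: beats E, B, A, D, and F → score 5.
E: beats D and F; loses to C, B, and A → score 2.
B: beats E, A, and D; loses to C and F → score 3.
A: beats E, D, and F; loses to C and B → score 3.
D: loses to C, E, B, A, and F → score 0.
F: beats B and D; loses to C, E, and A → score 2.
C has the best pairwise record.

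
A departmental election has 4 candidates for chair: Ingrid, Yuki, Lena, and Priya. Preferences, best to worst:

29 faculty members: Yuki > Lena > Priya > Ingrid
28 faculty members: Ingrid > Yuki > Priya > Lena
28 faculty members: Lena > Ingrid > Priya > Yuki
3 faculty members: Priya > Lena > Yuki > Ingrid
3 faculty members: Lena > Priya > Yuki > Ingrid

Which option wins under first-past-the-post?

Lena

First-place votes: Ingrid 28, Yuki 29, Lena 31, Priya 3.
Lena has the most first-place votes.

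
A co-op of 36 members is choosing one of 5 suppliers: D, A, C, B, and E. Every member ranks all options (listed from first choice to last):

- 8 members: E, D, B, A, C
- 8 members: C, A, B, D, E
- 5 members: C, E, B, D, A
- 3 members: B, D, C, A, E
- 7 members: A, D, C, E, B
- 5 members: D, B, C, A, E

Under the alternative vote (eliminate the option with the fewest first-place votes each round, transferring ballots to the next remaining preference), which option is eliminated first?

B

Round 1: D 5, A 7, C 13, B 3, E 8. Eliminate B.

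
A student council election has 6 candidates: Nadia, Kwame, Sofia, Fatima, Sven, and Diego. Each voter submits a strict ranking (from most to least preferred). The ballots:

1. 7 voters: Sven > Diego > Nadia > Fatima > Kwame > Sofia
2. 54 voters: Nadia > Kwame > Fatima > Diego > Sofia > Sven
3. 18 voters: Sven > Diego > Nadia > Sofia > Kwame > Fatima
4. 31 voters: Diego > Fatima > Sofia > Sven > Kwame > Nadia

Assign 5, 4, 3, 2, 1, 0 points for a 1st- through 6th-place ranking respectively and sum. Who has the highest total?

Nadia: 7·3 + 54·5 + 18·3 + 31·0 = 345
Kwame: 7·1 + 54·4 + 18·1 + 31·1 = 272
Sofia: 7·0 + 54·1 + 18·2 + 31·3 = 183
Fatima: 7·2 + 54·3 + 18·0 + 31·4 = 300
Sven: 7·5 + 54·0 + 18·5 + 31·2 = 187
Diego: 7·4 + 54·2 + 18·4 + 31·5 = 363
Diego has the highest Borda score (363).

Diego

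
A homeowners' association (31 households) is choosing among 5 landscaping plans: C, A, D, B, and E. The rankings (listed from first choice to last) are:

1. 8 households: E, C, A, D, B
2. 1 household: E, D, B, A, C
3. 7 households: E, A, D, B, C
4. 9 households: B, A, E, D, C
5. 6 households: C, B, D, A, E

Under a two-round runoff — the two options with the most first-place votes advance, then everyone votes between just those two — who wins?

Round 1 first-place votes: C 6, A 0, D 0, B 9, E 16.
E and B advance.
Runoff: E is preferred to B by 16 voters; B by 15.
E wins the runoff.

E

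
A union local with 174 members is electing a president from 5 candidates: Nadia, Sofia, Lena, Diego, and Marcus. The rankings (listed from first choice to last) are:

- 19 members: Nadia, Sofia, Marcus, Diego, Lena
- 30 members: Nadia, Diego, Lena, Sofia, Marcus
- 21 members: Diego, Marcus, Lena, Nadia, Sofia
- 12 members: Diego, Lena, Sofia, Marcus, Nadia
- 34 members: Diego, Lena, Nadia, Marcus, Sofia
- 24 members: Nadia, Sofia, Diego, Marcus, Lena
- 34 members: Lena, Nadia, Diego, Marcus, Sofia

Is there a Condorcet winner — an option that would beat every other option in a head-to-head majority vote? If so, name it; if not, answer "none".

none

Checking pairwise contests:
Lena beats Nadia 101–73.
Nadia beats Sofia 162–12.
Diego beats Lena 140–34.
Nadia beats Diego 107–67.
Nadia beats Marcus 141–33.
Every option loses at least one head-to-head, so there is no Condorcet winner.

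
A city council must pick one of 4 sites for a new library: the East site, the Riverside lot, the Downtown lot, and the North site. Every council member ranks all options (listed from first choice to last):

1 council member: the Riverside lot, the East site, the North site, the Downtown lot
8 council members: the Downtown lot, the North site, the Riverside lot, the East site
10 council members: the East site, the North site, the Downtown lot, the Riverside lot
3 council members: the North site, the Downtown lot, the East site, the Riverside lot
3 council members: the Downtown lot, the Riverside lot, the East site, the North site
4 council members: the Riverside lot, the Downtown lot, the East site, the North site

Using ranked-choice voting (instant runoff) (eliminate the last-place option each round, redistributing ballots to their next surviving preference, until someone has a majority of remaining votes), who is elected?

Round 1: the East site 10, the Riverside lot 5, the Downtown lot 11, the North site 3. Eliminate the North site.
Round 2: the East site 10, the Riverside lot 5, the Downtown lot 14. Eliminate the Riverside lot.
Round 3: the East site 11, the Downtown lot 18. The Downtown lot has a majority.

the Downtown lot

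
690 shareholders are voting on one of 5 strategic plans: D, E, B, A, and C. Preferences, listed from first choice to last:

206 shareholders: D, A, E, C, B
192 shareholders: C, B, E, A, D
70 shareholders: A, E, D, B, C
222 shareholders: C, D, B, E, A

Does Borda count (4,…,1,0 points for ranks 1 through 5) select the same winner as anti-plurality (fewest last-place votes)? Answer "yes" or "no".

no

Borda — scores: D 1630, E 1228, B 1090, A 1090, C 1862. Winner: C.
Anti-plurality — last-place votes: D 192, E 0, B 206, A 222, C 70. Winner: E.
The two methods disagree.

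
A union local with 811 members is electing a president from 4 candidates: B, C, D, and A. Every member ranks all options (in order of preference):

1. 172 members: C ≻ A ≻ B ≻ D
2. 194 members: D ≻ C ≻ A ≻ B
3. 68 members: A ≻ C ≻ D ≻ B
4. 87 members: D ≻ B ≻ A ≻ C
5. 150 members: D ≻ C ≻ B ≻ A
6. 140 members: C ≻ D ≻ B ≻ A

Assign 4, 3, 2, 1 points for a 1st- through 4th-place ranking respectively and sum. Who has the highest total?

C

B: 172·2 + 194·1 + 68·1 + 87·3 + 150·2 + 140·2 = 1447
C: 172·4 + 194·3 + 68·3 + 87·1 + 150·3 + 140·4 = 2571
D: 172·1 + 194·4 + 68·2 + 87·4 + 150·4 + 140·3 = 2452
A: 172·3 + 194·2 + 68·4 + 87·2 + 150·1 + 140·1 = 1640
C has the highest Borda score (2571).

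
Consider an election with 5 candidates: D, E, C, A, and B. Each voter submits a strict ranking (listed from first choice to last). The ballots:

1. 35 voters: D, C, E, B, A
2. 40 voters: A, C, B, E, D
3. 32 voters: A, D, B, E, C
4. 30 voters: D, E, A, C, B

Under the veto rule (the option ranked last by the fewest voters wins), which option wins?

E

Last-place votes: D 40, E 0, C 32, A 35, B 30.
E is ranked last by the fewest voters, so E wins.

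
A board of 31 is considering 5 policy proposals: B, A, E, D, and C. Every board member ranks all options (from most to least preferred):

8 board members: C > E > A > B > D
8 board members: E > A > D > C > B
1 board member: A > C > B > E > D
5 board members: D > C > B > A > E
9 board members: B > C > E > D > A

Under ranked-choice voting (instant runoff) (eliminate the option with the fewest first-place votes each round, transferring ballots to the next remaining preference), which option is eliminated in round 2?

D

Round 1: B 9, A 1, E 8, D 5, C 8. Eliminate A.
Round 2: B 9, E 8, D 5, C 9. Eliminate D.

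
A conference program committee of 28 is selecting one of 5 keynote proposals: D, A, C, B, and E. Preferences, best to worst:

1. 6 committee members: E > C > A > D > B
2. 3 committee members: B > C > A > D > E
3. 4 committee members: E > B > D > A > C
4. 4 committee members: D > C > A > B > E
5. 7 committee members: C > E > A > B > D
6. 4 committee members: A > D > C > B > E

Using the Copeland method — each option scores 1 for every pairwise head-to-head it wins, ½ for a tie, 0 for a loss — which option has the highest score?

D: ties B; loses to A, C, and E → score 0.5.
A: beats D and B; loses to C and E → score 2.
C: beats D, A, B, and E → score 4.
B: ties D; loses to A, C, and E → score 0.5.
E: beats D, A, and B; loses to C → score 3.
C has the best pairwise record.

C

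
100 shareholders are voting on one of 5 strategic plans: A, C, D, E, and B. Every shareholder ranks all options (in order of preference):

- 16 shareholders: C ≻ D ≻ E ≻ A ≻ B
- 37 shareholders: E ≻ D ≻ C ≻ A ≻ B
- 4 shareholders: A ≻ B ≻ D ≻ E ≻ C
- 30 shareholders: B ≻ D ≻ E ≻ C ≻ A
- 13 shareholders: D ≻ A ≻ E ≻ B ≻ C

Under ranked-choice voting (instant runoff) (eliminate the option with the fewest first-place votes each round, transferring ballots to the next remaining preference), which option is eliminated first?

A

Round 1: A 4, C 16, D 13, E 37, B 30. Eliminate A.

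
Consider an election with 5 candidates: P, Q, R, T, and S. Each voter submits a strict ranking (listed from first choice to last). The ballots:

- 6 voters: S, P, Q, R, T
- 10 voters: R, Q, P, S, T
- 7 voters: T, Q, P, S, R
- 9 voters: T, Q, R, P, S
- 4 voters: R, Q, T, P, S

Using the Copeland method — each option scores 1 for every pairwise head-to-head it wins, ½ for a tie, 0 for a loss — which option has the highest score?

P: beats S; loses to Q, R, and T → score 1.
Q: beats P, R, T, and S → score 4.
R: beats P, T, and S; loses to Q → score 3.
T: beats P and S; loses to Q and R → score 2.
S: loses to P, Q, R, and T → score 0.
Q has the best pairwise record.

Q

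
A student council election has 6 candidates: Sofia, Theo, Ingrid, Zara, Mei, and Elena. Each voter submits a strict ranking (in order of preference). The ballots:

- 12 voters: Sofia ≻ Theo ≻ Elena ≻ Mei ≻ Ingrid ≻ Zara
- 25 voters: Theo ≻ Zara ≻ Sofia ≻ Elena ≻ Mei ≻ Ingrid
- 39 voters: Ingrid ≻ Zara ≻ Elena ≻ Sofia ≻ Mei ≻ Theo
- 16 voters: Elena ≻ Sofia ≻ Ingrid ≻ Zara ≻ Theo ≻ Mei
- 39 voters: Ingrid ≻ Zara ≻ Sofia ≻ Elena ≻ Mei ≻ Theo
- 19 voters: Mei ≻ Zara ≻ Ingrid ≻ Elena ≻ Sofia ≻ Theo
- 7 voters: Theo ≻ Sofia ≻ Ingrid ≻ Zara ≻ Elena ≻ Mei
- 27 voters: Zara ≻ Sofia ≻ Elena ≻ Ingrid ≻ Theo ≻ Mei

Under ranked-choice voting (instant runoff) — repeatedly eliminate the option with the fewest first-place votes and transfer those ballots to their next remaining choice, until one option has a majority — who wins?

Round 1: Sofia 12, Theo 32, Ingrid 78, Zara 27, Mei 19, Elena 16. Eliminate Sofia.
Round 2: Theo 44, Ingrid 78, Zara 27, Mei 19, Elena 16. Eliminate Elena.
Round 3: Theo 44, Ingrid 94, Zara 27, Mei 19. Ingrid has a majority.

Ingrid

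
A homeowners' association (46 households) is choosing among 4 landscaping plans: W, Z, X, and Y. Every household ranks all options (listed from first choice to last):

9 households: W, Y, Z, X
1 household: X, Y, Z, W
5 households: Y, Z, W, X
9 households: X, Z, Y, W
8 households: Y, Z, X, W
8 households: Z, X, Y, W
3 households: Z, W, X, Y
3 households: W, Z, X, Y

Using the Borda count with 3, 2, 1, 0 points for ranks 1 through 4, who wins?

W: 9·3 + 1·0 + 5·1 + 9·0 + 8·0 + 8·0 + 3·2 + 3·3 = 47
Z: 9·1 + 1·1 + 5·2 + 9·2 + 8·2 + 8·3 + 3·3 + 3·2 = 93
X: 9·0 + 1·3 + 5·0 + 9·3 + 8·1 + 8·2 + 3·1 + 3·1 = 60
Y: 9·2 + 1·2 + 5·3 + 9·1 + 8·3 + 8·1 + 3·0 + 3·0 = 76
Z has the highest Borda score (93).

Z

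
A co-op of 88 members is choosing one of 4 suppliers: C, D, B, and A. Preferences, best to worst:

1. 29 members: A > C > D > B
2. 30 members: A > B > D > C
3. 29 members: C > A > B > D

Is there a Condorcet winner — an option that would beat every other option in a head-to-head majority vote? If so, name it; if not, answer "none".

A

A vs C: 59–29 for A.
A vs D: 88–0 for A.
A vs B: 88–0 for A.
A beats every other option head-to-head.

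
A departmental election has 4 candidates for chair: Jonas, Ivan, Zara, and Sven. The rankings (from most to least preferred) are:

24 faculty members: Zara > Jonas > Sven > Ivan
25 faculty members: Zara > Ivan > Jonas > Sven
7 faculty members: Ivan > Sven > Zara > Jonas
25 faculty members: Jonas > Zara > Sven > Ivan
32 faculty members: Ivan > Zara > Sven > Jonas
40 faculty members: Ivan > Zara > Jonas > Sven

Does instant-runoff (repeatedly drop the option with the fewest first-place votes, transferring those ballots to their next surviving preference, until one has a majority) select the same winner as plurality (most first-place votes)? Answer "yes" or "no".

Instant-runoff — R1 Jonas 25, Ivan 79, Zara 49, Sven 0 (Ivan winner). Winner: Ivan.
Plurality — first-place votes: Jonas 25, Ivan 79, Zara 49, Sven 0. Winner: Ivan.
The two methods agree.

yes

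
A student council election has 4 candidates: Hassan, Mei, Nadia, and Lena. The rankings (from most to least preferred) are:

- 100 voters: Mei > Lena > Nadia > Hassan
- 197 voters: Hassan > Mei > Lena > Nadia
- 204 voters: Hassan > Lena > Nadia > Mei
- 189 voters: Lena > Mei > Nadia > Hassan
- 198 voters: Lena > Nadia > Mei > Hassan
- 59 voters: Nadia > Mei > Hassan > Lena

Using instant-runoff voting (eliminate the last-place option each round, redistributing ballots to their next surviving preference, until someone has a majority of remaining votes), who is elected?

Lena

Round 1: Hassan 401, Mei 100, Nadia 59, Lena 387. Eliminate Nadia.
Round 2: Hassan 401, Mei 159, Lena 387. Eliminate Mei.
Round 3: Hassan 460, Lena 487. Lena has a majority.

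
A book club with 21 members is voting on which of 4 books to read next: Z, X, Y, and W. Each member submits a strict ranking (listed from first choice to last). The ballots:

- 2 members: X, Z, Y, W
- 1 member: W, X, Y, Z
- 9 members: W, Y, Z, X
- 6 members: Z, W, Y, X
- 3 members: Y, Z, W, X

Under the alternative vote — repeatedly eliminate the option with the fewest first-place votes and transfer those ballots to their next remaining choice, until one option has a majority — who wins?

Round 1: Z 6, X 2, Y 3, W 10. Eliminate X.
Round 2: Z 8, Y 3, W 10. Eliminate Y.
Round 3: Z 11, W 10. Z has a majority.

Z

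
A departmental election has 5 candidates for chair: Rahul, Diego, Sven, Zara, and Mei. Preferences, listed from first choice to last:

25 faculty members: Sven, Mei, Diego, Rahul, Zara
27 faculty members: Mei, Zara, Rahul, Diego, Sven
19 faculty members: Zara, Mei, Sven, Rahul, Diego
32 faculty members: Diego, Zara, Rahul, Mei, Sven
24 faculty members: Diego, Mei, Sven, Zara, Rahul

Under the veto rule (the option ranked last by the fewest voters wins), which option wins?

Last-place votes: Rahul 24, Diego 19, Sven 59, Zara 25, Mei 0.
Mei is ranked last by the fewest voters, so Mei wins.

Mei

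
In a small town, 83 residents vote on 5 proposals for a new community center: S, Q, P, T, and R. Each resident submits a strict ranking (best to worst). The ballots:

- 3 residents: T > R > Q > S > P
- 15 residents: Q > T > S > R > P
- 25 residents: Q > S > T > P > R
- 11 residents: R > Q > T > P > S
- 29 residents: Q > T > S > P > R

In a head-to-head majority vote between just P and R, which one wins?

P

Voters preferring P to R: 54; preferring R to P: 29.
P wins the head-to-head.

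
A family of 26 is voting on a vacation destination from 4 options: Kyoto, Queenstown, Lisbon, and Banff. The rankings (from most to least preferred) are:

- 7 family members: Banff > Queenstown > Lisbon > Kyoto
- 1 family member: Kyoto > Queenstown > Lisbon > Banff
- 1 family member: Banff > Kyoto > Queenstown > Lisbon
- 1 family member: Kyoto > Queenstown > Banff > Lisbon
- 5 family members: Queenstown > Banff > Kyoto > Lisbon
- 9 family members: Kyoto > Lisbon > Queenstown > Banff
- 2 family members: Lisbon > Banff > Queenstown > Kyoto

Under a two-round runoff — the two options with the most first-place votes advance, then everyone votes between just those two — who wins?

Round 1 first-place votes: Kyoto 11, Queenstown 5, Lisbon 2, Banff 8.
Kyoto and Banff advance.
Runoff: Kyoto is preferred to Banff by 11 voters; Banff by 15.
Banff wins the runoff.

Banff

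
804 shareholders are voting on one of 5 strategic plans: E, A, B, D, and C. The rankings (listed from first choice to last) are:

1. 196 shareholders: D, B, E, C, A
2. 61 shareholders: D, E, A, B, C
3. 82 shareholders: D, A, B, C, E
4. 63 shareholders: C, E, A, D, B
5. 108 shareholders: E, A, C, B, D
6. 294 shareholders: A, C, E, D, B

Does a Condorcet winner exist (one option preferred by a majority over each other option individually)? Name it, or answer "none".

none

Checking pairwise contests:
C beats E 439–365.
E beats A 428–376.
E beats B 526–278.
E beats D 465–339.
A beats C 545–259.
Every option loses at least one head-to-head, so there is no Condorcet winner.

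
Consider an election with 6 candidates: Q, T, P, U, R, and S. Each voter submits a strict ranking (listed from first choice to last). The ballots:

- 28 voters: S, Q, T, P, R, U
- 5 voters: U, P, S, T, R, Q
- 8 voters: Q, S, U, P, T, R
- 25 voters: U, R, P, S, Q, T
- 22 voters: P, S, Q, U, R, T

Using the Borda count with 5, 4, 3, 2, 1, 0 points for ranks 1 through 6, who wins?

Q: 28·4 + 5·0 + 8·5 + 25·1 + 22·3 = 243
T: 28·3 + 5·2 + 8·1 + 25·0 + 22·0 = 102
P: 28·2 + 5·4 + 8·2 + 25·3 + 22·5 = 277
U: 28·0 + 5·5 + 8·3 + 25·5 + 22·2 = 218
R: 28·1 + 5·1 + 8·0 + 25·4 + 22·1 = 155
S: 28·5 + 5·3 + 8·4 + 25·2 + 22·4 = 325
S has the highest Borda score (325).

S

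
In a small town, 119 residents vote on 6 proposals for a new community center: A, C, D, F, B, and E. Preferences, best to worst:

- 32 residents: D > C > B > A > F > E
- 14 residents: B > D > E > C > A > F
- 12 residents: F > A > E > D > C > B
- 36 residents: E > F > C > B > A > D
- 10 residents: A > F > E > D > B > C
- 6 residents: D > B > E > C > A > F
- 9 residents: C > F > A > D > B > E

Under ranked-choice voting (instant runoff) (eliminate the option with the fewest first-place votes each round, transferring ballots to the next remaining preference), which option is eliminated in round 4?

Round 1: A 10, C 9, D 38, F 12, B 14, E 36. Eliminate C.
Round 2: A 10, D 38, F 21, B 14, E 36. Eliminate A.
Round 3: D 38, F 31, B 14, E 36. Eliminate B.
Round 4: D 52, F 31, E 36. Eliminate F.

F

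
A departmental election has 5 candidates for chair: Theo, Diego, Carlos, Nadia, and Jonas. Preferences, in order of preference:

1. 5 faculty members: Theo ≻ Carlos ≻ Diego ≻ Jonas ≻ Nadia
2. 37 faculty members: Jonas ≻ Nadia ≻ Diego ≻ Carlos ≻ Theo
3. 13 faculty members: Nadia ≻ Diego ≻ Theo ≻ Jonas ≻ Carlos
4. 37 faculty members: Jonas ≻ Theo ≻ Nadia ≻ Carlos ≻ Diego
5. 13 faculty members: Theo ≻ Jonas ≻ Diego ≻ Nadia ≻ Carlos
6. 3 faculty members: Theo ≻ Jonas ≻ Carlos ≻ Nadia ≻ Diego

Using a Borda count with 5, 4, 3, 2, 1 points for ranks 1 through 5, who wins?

Theo: 5·5 + 37·1 + 13·3 + 37·4 + 13·5 + 3·5 = 329
Diego: 5·3 + 37·3 + 13·4 + 37·1 + 13·3 + 3·1 = 257
Carlos: 5·4 + 37·2 + 13·1 + 37·2 + 13·1 + 3·3 = 203
Nadia: 5·1 + 37·4 + 13·5 + 37·3 + 13·2 + 3·2 = 361
Jonas: 5·2 + 37·5 + 13·2 + 37·5 + 13·4 + 3·4 = 470
Jonas has the highest Borda score (470).

Jonas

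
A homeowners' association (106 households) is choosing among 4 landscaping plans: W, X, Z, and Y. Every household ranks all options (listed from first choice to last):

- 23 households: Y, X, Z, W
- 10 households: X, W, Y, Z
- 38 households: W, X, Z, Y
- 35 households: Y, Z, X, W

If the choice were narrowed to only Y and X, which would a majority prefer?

Voters preferring Y to X: 58; preferring X to Y: 48.
Y wins the head-to-head.

Y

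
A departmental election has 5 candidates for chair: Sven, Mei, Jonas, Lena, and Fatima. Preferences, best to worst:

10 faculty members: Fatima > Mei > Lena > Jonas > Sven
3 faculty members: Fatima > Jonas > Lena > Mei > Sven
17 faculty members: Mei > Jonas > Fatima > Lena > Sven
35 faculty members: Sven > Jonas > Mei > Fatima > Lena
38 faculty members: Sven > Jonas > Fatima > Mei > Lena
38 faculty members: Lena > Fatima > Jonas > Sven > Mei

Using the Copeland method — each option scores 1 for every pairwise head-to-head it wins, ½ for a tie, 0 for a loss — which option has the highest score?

Sven

Sven: beats Mei, Jonas, Lena, and Fatima → score 4.
Mei: beats Lena; loses to Sven, Jonas, and Fatima → score 1.
Jonas: beats Mei, Lena, and Fatima; loses to Sven → score 3.
Lena: loses to Sven, Mei, Jonas, and Fatima → score 0.
Fatima: beats Mei and Lena; loses to Sven and Jonas → score 2.
Sven has the best pairwise record.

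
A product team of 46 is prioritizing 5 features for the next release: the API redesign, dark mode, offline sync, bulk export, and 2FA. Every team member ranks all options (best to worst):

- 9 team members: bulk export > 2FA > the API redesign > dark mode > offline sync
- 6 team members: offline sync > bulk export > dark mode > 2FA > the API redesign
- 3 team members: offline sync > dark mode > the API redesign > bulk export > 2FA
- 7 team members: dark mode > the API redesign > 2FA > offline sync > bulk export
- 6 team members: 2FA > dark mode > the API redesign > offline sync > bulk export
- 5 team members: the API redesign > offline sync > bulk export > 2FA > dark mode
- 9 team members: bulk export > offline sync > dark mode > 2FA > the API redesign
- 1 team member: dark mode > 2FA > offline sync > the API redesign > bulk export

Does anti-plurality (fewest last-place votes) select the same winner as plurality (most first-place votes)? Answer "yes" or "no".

no

Anti-plurality — last-place votes: the API redesign 15, dark mode 5, offline sync 9, bulk export 14, 2FA 3. Winner: 2FA.
Plurality — first-place votes: the API redesign 5, dark mode 8, offline sync 9, bulk export 18, 2FA 6. Winner: bulk export.
The two methods disagree.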